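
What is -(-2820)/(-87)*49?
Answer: -46060/29 ≈ -1588.3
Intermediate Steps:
-(-2820)/(-87)*49 = -(-2820)*(-1)/87*49 = -60*47/87*49 = -940/29*49 = -46060/29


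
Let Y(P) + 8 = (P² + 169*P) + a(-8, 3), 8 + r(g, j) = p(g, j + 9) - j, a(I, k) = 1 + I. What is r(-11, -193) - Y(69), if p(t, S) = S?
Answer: -16406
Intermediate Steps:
r(g, j) = 1 (r(g, j) = -8 + ((j + 9) - j) = -8 + ((9 + j) - j) = -8 + 9 = 1)
Y(P) = -15 + P² + 169*P (Y(P) = -8 + ((P² + 169*P) + (1 - 8)) = -8 + ((P² + 169*P) - 7) = -8 + (-7 + P² + 169*P) = -15 + P² + 169*P)
r(-11, -193) - Y(69) = 1 - (-15 + 69² + 169*69) = 1 - (-15 + 4761 + 11661) = 1 - 1*16407 = 1 - 16407 = -16406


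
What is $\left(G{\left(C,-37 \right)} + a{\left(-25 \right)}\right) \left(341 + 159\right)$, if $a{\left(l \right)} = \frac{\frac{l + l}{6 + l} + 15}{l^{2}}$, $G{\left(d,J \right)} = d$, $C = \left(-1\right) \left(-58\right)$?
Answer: $\frac{551268}{19} \approx 29014.0$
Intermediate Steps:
$C = 58$
$a{\left(l \right)} = \frac{15 + \frac{2 l}{6 + l}}{l^{2}}$ ($a{\left(l \right)} = \frac{\frac{2 l}{6 + l} + 15}{l^{2}} = \frac{15 + \frac{2 l}{6 + l}}{l^{2}}$)
$\left(G{\left(C,-37 \right)} + a{\left(-25 \right)}\right) \left(341 + 159\right) = \left(58 + \frac{90 + 17 \left(-25\right)}{625 \left(6 - 25\right)}\right) \left(341 + 159\right) = \left(58 + \frac{90 - 425}{625 \left(-19\right)}\right) 500 = \left(58 + \frac{1}{625} \left(- \frac{1}{19}\right) \left(-335\right)\right) 500 = \left(58 + \frac{67}{2375}\right) 500 = \frac{137817}{2375} \cdot 500 = \frac{551268}{19}$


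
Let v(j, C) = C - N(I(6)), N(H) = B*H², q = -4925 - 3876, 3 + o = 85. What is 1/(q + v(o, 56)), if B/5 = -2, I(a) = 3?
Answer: -1/8655 ≈ -0.00011554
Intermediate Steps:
o = 82 (o = -3 + 85 = 82)
B = -10 (B = 5*(-2) = -10)
q = -8801
N(H) = -10*H²
v(j, C) = 90 + C (v(j, C) = C - (-10)*3² = C - (-10)*9 = C - 1*(-90) = C + 90 = 90 + C)
1/(q + v(o, 56)) = 1/(-8801 + (90 + 56)) = 1/(-8801 + 146) = 1/(-8655) = -1/8655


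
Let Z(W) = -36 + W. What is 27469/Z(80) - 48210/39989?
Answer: 1096336601/1759516 ≈ 623.09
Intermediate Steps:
27469/Z(80) - 48210/39989 = 27469/(-36 + 80) - 48210/39989 = 27469/44 - 48210*1/39989 = 27469*(1/44) - 48210/39989 = 27469/44 - 48210/39989 = 1096336601/1759516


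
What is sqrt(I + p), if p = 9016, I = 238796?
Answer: 2*sqrt(61953) ≈ 497.81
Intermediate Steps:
sqrt(I + p) = sqrt(238796 + 9016) = sqrt(247812) = 2*sqrt(61953)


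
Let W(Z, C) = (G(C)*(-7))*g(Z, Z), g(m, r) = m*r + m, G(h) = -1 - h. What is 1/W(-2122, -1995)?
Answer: -1/62821635996 ≈ -1.5918e-11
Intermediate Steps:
g(m, r) = m + m*r
W(Z, C) = Z*(1 + Z)*(7 + 7*C) (W(Z, C) = ((-1 - C)*(-7))*(Z*(1 + Z)) = (7 + 7*C)*(Z*(1 + Z)) = Z*(1 + Z)*(7 + 7*C))
1/W(-2122, -1995) = 1/(7*(-2122)*(1 - 1995)*(1 - 2122)) = 1/(7*(-2122)*(-1994)*(-2121)) = 1/(-62821635996) = -1/62821635996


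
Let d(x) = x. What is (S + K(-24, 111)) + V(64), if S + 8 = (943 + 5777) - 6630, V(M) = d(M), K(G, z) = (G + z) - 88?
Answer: 145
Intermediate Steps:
K(G, z) = -88 + G + z
V(M) = M
S = 82 (S = -8 + ((943 + 5777) - 6630) = -8 + (6720 - 6630) = -8 + 90 = 82)
(S + K(-24, 111)) + V(64) = (82 + (-88 - 24 + 111)) + 64 = (82 - 1) + 64 = 81 + 64 = 145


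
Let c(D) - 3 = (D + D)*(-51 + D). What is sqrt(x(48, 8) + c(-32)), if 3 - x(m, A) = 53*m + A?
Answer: sqrt(2766) ≈ 52.593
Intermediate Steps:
x(m, A) = 3 - A - 53*m (x(m, A) = 3 - (53*m + A) = 3 - (A + 53*m) = 3 + (-A - 53*m) = 3 - A - 53*m)
c(D) = 3 + 2*D*(-51 + D) (c(D) = 3 + (D + D)*(-51 + D) = 3 + (2*D)*(-51 + D) = 3 + 2*D*(-51 + D))
sqrt(x(48, 8) + c(-32)) = sqrt((3 - 1*8 - 53*48) + (3 - 102*(-32) + 2*(-32)**2)) = sqrt((3 - 8 - 2544) + (3 + 3264 + 2*1024)) = sqrt(-2549 + (3 + 3264 + 2048)) = sqrt(-2549 + 5315) = sqrt(2766)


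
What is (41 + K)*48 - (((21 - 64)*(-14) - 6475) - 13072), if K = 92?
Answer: 25329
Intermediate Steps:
(41 + K)*48 - (((21 - 64)*(-14) - 6475) - 13072) = (41 + 92)*48 - (((21 - 64)*(-14) - 6475) - 13072) = 133*48 - ((-43*(-14) - 6475) - 13072) = 6384 - ((602 - 6475) - 13072) = 6384 - (-5873 - 13072) = 6384 - 1*(-18945) = 6384 + 18945 = 25329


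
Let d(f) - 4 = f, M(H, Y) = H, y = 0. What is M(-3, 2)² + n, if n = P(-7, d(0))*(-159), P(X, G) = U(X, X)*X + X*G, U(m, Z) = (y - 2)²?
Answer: 8913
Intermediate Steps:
d(f) = 4 + f
U(m, Z) = 4 (U(m, Z) = (0 - 2)² = (-2)² = 4)
P(X, G) = 4*X + G*X (P(X, G) = 4*X + X*G = 4*X + G*X)
n = 8904 (n = -7*(4 + (4 + 0))*(-159) = -7*(4 + 4)*(-159) = -7*8*(-159) = -56*(-159) = 8904)
M(-3, 2)² + n = (-3)² + 8904 = 9 + 8904 = 8913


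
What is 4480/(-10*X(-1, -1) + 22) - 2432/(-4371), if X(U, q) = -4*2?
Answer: 3305024/74307 ≈ 44.478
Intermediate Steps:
X(U, q) = -8
4480/(-10*X(-1, -1) + 22) - 2432/(-4371) = 4480/(-10*(-8) + 22) - 2432/(-4371) = 4480/(80 + 22) - 2432*(-1/4371) = 4480/102 + 2432/4371 = 4480*(1/102) + 2432/4371 = 2240/51 + 2432/4371 = 3305024/74307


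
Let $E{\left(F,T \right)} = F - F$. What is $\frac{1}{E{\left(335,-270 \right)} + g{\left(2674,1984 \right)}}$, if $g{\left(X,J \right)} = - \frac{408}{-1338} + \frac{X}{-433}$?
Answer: $- \frac{96559}{566858} \approx -0.17034$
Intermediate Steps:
$E{\left(F,T \right)} = 0$
$g{\left(X,J \right)} = \frac{68}{223} - \frac{X}{433}$ ($g{\left(X,J \right)} = \left(-408\right) \left(- \frac{1}{1338}\right) + X \left(- \frac{1}{433}\right) = \frac{68}{223} - \frac{X}{433}$)
$\frac{1}{E{\left(335,-270 \right)} + g{\left(2674,1984 \right)}} = \frac{1}{0 + \left(\frac{68}{223} - \frac{2674}{433}\right)} = \frac{1}{0 - \frac{566858}{96559}} = \frac{1}{- \frac{566858}{96559}} = - \frac{96559}{566858}$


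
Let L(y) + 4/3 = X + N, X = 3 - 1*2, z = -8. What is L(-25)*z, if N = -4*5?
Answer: 488/3 ≈ 162.67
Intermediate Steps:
X = 1 (X = 3 - 2 = 1)
N = -20
L(y) = -61/3 (L(y) = -4/3 + (1 - 20) = -4/3 - 19 = -61/3)
L(-25)*z = -61/3*(-8) = 488/3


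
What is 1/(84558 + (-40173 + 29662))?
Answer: 1/74047 ≈ 1.3505e-5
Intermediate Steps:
1/(84558 + (-40173 + 29662)) = 1/(84558 - 10511) = 1/74047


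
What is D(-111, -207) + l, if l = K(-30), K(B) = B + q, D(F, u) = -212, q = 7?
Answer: -235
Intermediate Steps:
K(B) = 7 + B (K(B) = B + 7 = 7 + B)
l = -23 (l = 7 - 30 = -23)
D(-111, -207) + l = -212 - 23 = -235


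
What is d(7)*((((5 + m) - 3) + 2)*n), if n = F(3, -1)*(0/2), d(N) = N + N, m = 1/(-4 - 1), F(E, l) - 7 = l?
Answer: 0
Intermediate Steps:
F(E, l) = 7 + l
m = -⅕ (m = 1/(-5) = -⅕ ≈ -0.20000)
d(N) = 2*N
n = 0 (n = (7 - 1)*(0/2) = 6*(0*(½)) = 6*0 = 0)
d(7)*((((5 + m) - 3) + 2)*n) = (2*7)*((((5 - ⅕) - 3) + 2)*0) = 14*(((24/5 - 3) + 2)*0) = 14*((9/5 + 2)*0) = 14*((19/5)*0) = 14*0 = 0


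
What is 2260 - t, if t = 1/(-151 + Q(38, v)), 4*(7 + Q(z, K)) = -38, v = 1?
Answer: 757102/335 ≈ 2260.0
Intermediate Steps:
Q(z, K) = -33/2 (Q(z, K) = -7 + (1/4)*(-38) = -7 - 19/2 = -33/2)
t = -2/335 (t = 1/(-151 - 33/2) = 1/(-335/2) = -2/335 ≈ -0.0059702)
2260 - t = 2260 - 1*(-2/335) = 2260 + 2/335 = 757102/335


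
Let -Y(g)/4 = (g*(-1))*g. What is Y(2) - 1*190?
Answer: -174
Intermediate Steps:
Y(g) = 4*g² (Y(g) = -4*g*(-1)*g = -4*(-g)*g = -(-4)*g² = 4*g²)
Y(2) - 1*190 = 4*2² - 1*190 = 4*4 - 190 = 16 - 190 = -174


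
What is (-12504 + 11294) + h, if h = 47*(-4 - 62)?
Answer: -4312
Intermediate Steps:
h = -3102 (h = 47*(-66) = -3102)
(-12504 + 11294) + h = (-12504 + 11294) - 3102 = -1210 - 3102 = -4312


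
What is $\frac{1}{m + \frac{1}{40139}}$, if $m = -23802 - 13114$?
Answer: $- \frac{40139}{1481771323} \approx -2.7089 \cdot 10^{-5}$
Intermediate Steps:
$m = -36916$ ($m = -23802 - 13114 = -36916$)
$\frac{1}{m + \frac{1}{40139}} = \frac{1}{-36916 + \frac{1}{40139}} = \frac{1}{- \frac{1481771323}{40139}} = - \frac{40139}{1481771323}$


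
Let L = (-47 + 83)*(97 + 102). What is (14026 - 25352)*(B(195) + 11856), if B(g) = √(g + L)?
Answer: -134281056 - 11326*√7359 ≈ -1.3525e+8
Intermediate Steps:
L = 7164 (L = 36*199 = 7164)
B(g) = √(7164 + g) (B(g) = √(g + 7164) = √(7164 + g))
(14026 - 25352)*(B(195) + 11856) = (14026 - 25352)*(√(7164 + 195) + 11856) = -11326*(√7359 + 11856) = -11326*(11856 + √7359) = -134281056 - 11326*√7359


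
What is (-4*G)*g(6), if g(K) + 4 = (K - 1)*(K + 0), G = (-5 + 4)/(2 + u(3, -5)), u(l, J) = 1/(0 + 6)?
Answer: 48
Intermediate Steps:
u(l, J) = ⅙ (u(l, J) = 1/6 = ⅙)
G = -6/13 (G = (-5 + 4)/(2 + ⅙) = -1/13/6 = -1*6/13 = -6/13 ≈ -0.46154)
g(K) = -4 + K*(-1 + K) (g(K) = -4 + (K - 1)*(K + 0) = -4 + (-1 + K)*K = -4 + K*(-1 + K))
(-4*G)*g(6) = (-4*(-6/13))*(-4 + 6² - 1*6) = 24*(-4 + 36 - 6)/13 = (24/13)*26 = 48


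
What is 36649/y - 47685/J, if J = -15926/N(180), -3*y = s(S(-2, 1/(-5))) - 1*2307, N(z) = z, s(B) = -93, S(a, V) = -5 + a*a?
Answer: 3725155987/6370400 ≈ 584.76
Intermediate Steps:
S(a, V) = -5 + a²
y = 800 (y = -(-93 - 1*2307)/3 = -(-93 - 2307)/3 = -⅓*(-2400) = 800)
J = -7963/90 (J = -15926/180 = -15926*1/180 = -7963/90 ≈ -88.478)
36649/y - 47685/J = 36649/800 - 47685/(-7963/90) = 36649*(1/800) - 47685*(-90/7963) = 36649/800 + 4291650/7963 = 3725155987/6370400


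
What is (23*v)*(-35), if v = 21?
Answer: -16905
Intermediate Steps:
(23*v)*(-35) = (23*21)*(-35) = 483*(-35) = -16905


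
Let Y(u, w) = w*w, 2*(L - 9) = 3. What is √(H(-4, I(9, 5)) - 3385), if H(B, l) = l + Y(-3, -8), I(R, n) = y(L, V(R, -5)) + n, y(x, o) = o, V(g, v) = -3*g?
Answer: I*√3343 ≈ 57.819*I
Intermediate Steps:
L = 21/2 (L = 9 + (½)*3 = 9 + 3/2 = 21/2 ≈ 10.500)
Y(u, w) = w²
I(R, n) = n - 3*R (I(R, n) = -3*R + n = n - 3*R)
H(B, l) = 64 + l (H(B, l) = l + (-8)² = l + 64 = 64 + l)
√(H(-4, I(9, 5)) - 3385) = √((64 + (5 - 3*9)) - 3385) = √((64 + (5 - 27)) - 3385) = √((64 - 22) - 3385) = √(42 - 3385) = √(-3343) = I*√3343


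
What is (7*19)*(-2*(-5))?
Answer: 1330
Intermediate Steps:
(7*19)*(-2*(-5)) = 133*10 = 1330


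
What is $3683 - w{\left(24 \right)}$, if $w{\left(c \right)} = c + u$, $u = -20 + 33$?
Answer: $3646$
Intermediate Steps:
$u = 13$
$w{\left(c \right)} = 13 + c$ ($w{\left(c \right)} = c + 13 = 13 + c$)
$3683 - w{\left(24 \right)} = 3683 - \left(13 + 24\right) = 3683 - 37 = 3646$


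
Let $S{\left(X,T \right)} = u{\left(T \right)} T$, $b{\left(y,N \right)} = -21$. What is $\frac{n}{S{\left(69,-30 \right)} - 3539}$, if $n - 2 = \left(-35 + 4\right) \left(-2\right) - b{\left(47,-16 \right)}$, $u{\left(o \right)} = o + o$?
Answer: $- \frac{85}{1739} \approx -0.048879$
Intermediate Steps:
$u{\left(o \right)} = 2 o$
$n = 85$ ($n = 2 - \left(-21 - \left(-35 + 4\right) \left(-2\right)\right) = 2 + \left(\left(-31\right) \left(-2\right) + 21\right) = 2 + \left(62 + 21\right) = 2 + 83 = 85$)
$S{\left(X,T \right)} = 2 T^{2}$ ($S{\left(X,T \right)} = 2 T T = 2 T^{2}$)
$\frac{n}{S{\left(69,-30 \right)} - 3539} = \frac{85}{2 \left(-30\right)^{2} - 3539} = \frac{85}{2 \cdot 900 - 3539} = \frac{85}{1800 - 3539} = \frac{85}{-1739} = 85 \left(- \frac{1}{1739}\right) = - \frac{85}{1739}$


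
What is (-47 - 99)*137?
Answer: -20002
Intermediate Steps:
(-47 - 99)*137 = -146*137 = -20002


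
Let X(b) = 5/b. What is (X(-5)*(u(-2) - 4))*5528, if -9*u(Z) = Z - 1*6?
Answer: 154784/9 ≈ 17198.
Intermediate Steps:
u(Z) = ⅔ - Z/9 (u(Z) = -(Z - 1*6)/9 = -(Z - 6)/9 = -(-6 + Z)/9 = ⅔ - Z/9)
(X(-5)*(u(-2) - 4))*5528 = ((5/(-5))*((⅔ - ⅑*(-2)) - 4))*5528 = ((5*(-⅕))*((⅔ + 2/9) - 4))*5528 = -(8/9 - 4)*5528 = -1*(-28/9)*5528 = (28/9)*5528 = 154784/9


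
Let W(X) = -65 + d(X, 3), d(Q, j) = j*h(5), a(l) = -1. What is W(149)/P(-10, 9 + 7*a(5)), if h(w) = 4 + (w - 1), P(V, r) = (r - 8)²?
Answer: -41/36 ≈ -1.1389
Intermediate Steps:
P(V, r) = (-8 + r)²
h(w) = 3 + w (h(w) = 4 + (-1 + w) = 3 + w)
d(Q, j) = 8*j (d(Q, j) = j*(3 + 5) = j*8 = 8*j)
W(X) = -41 (W(X) = -65 + 8*3 = -65 + 24 = -41)
W(149)/P(-10, 9 + 7*a(5)) = -41/(-8 + (9 + 7*(-1)))² = -41/(-8 + (9 - 7))² = -41/(-8 + 2)² = -41/((-6)²) = -41/36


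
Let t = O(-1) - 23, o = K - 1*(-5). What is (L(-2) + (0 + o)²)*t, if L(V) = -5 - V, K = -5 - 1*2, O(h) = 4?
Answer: -19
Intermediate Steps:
K = -7 (K = -5 - 2 = -7)
o = -2 (o = -7 - 1*(-5) = -7 + 5 = -2)
t = -19 (t = 4 - 23 = -19)
(L(-2) + (0 + o)²)*t = ((-5 - 1*(-2)) + (0 - 2)²)*(-19) = ((-5 + 2) + (-2)²)*(-19) = (-3 + 4)*(-19) = 1*(-19) = -19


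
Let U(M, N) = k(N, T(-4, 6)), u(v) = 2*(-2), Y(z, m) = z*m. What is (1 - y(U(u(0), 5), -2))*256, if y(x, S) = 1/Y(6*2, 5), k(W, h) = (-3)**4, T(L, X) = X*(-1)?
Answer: 3776/15 ≈ 251.73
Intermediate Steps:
Y(z, m) = m*z
u(v) = -4
T(L, X) = -X
k(W, h) = 81
U(M, N) = 81
y(x, S) = 1/60 (y(x, S) = 1/(5*(6*2)) = 1/(5*12) = 1/60)
(1 - y(U(u(0), 5), -2))*256 = (1 - 1*1/60)*256 = (1 - 1/60)*256 = (59/60)*256 = 3776/15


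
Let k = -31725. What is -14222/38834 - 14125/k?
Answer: 1946746/24640173 ≈ 0.079007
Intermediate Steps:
-14222/38834 - 14125/k = -14222/38834 - 14125/(-31725) = -14222*1/38834 - 14125*(-1/31725) = -7111/19417 + 565/1269 = 1946746/24640173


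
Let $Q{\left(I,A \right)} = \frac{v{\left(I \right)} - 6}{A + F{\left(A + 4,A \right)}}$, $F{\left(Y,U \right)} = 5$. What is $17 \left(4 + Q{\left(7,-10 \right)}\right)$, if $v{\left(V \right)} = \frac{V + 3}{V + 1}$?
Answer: $\frac{1683}{20} \approx 84.15$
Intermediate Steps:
$v{\left(V \right)} = \frac{3 + V}{1 + V}$
$Q{\left(I,A \right)} = \frac{-6 + \frac{3 + I}{1 + I}}{5 + A}$ ($Q{\left(I,A \right)} = \frac{\frac{3 + I}{1 + I} - 6}{A + 5} = \frac{-6 + \frac{3 + I}{1 + I}}{5 + A}$)
$17 \left(4 + Q{\left(7,-10 \right)}\right) = 17 \left(4 + \frac{-3 - 35}{\left(1 + 7\right) \left(5 - 10\right)}\right) = 17 \left(4 + \frac{-3 - 35}{8 \left(-5\right)}\right) = 17 \left(4 + \frac{1}{8} \left(- \frac{1}{5}\right) \left(-38\right)\right) = 17 \left(4 + \frac{19}{20}\right) = 17 \cdot \frac{99}{20} = \frac{1683}{20}$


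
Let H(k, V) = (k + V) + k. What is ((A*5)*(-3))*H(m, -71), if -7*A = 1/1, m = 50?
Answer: 435/7 ≈ 62.143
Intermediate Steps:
H(k, V) = V + 2*k (H(k, V) = (V + k) + k = V + 2*k)
A = -⅐ (A = -⅐/1 = -⅐*1 = -⅐ ≈ -0.14286)
((A*5)*(-3))*H(m, -71) = (-⅐*5*(-3))*(-71 + 2*50) = (-5/7*(-3))*(-71 + 100) = (15/7)*29 = 435/7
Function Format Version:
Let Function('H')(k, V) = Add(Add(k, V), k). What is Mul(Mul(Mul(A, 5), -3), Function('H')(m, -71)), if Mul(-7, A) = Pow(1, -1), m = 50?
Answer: Rational(435, 7) ≈ 62.143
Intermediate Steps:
Function('H')(k, V) = Add(V, Mul(2, k)) (Function('H')(k, V) = Add(Add(V, k), k) = Add(V, Mul(2, k)))
A = Rational(-1, 7) (A = Mul(Rational(-1, 7), Pow(1, -1)) = Mul(Rational(-1, 7), 1) = Rational(-1, 7) ≈ -0.14286)
Mul(Mul(Mul(A, 5), -3), Function('H')(m, -71)) = Mul(Mul(Mul(Rational(-1, 7), 5), -3), Add(-71, Mul(2, 50))) = Mul(Mul(Rational(-5, 7), -3), Add(-71, 100)) = Mul(Rational(15, 7), 29) = Rational(435, 7)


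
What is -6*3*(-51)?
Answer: 918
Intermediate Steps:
-6*3*(-51) = -18*(-51) = 918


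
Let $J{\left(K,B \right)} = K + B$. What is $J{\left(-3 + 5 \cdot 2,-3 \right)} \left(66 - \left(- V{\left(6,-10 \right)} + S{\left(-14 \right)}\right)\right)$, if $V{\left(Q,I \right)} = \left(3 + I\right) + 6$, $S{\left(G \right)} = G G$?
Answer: $-524$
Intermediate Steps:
$S{\left(G \right)} = G^{2}$
$J{\left(K,B \right)} = B + K$
$V{\left(Q,I \right)} = 9 + I$
$J{\left(-3 + 5 \cdot 2,-3 \right)} \left(66 - \left(- V{\left(6,-10 \right)} + S{\left(-14 \right)}\right)\right) = \left(-3 + \left(-3 + 5 \cdot 2\right)\right) \left(66 + \left(\left(9 - 10\right) - \left(-14\right)^{2}\right)\right) = \left(-3 + \left(-3 + 10\right)\right) \left(66 - 197\right) = \left(-3 + 7\right) \left(66 - 197\right) = 4 \left(66 - 197\right) = 4 \left(-131\right) = -524$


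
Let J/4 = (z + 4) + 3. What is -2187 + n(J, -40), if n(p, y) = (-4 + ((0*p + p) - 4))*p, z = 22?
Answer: 10341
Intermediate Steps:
J = 116 (J = 4*((22 + 4) + 3) = 4*(26 + 3) = 4*29 = 116)
n(p, y) = p*(-8 + p) (n(p, y) = (-4 + ((0 + p) - 4))*p = (-4 + (p - 4))*p = (-4 + (-4 + p))*p = (-8 + p)*p = p*(-8 + p))
-2187 + n(J, -40) = -2187 + 116*(-8 + 116) = -2187 + 116*108 = -2187 + 12528 = 10341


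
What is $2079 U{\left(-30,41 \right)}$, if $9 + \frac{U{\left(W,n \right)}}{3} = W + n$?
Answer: $12474$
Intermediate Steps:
$U{\left(W,n \right)} = -27 + 3 W + 3 n$ ($U{\left(W,n \right)} = -27 + 3 \left(W + n\right) = -27 + \left(3 W + 3 n\right) = -27 + 3 W + 3 n$)
$2079 U{\left(-30,41 \right)} = 2079 \left(-27 + 3 \left(-30\right) + 3 \cdot 41\right) = 2079 \left(-27 - 90 + 123\right) = 2079 \cdot 6 = 12474$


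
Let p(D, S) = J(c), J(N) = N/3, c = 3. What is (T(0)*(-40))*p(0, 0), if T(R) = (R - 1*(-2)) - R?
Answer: -80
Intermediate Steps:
J(N) = N/3 (J(N) = N*(⅓) = N/3)
p(D, S) = 1 (p(D, S) = (⅓)*3 = 1)
T(R) = 2 (T(R) = (R + 2) - R = (2 + R) - R = 2)
(T(0)*(-40))*p(0, 0) = (2*(-40))*1 = -80*1 = -80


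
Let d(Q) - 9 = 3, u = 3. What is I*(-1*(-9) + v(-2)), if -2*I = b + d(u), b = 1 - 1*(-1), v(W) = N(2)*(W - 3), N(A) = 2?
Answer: 7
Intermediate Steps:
v(W) = -6 + 2*W (v(W) = 2*(W - 3) = 2*(-3 + W) = -6 + 2*W)
b = 2 (b = 1 + 1 = 2)
d(Q) = 12 (d(Q) = 9 + 3 = 12)
I = -7 (I = -(2 + 12)/2 = -½*14 = -7)
I*(-1*(-9) + v(-2)) = -7*(-1*(-9) + (-6 + 2*(-2))) = -7*(9 + (-6 - 4)) = -7*(9 - 10) = -7*(-1) = 7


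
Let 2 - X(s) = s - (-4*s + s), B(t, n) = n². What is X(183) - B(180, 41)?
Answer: -2411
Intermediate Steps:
X(s) = 2 - 4*s (X(s) = 2 - (s - (-4*s + s)) = 2 - (s - (-3)*s) = 2 - (s + 3*s) = 2 - 4*s)
X(183) - B(180, 41) = (2 - 4*183) - 1*41² = (2 - 732) - 1*1681 = -730 - 1681 = -2411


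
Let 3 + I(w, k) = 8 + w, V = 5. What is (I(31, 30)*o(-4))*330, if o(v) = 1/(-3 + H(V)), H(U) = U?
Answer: 5940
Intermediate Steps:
o(v) = ½ (o(v) = 1/(-3 + 5) = 1/2 = ½)
I(w, k) = 5 + w (I(w, k) = -3 + (8 + w) = 5 + w)
(I(31, 30)*o(-4))*330 = ((5 + 31)*(½))*330 = (36*(½))*330 = 18*330 = 5940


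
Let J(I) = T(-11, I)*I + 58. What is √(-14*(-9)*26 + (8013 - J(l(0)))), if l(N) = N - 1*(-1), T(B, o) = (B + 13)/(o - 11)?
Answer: 2*√70195/5 ≈ 105.98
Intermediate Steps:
T(B, o) = (13 + B)/(-11 + o)
l(N) = 1 + N (l(N) = N + 1 = 1 + N)
J(I) = 58 + 2*I/(-11 + I) (J(I) = ((13 - 11)/(-11 + I))*I + 58 = (2/(-11 + I))*I + 58 = 2*I/(-11 + I) + 58 = 58 + 2*I/(-11 + I))
√(-14*(-9)*26 + (8013 - J(l(0)))) = √(-14*(-9)*26 + (8013 - 2*(-319 + 30*(1 + 0))/(-11 + (1 + 0)))) = √(126*26 + (8013 - 2*(-319 + 30*1)/(-11 + 1))) = √(3276 + (8013 - 2*(-319 + 30)/(-10))) = √(3276 + (8013 - 2*(-1)*(-289)/10)) = √(3276 + (8013 - 1*289/5)) = √(3276 + (8013 - 289/5)) = √(3276 + 39776/5) = √(56156/5) = 2*√70195/5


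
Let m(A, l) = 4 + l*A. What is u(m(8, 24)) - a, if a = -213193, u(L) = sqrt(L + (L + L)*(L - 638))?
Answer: 213193 + 14*I*sqrt(883) ≈ 2.1319e+5 + 416.01*I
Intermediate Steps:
m(A, l) = 4 + A*l
u(L) = sqrt(L + 2*L*(-638 + L)) (u(L) = sqrt(L + (2*L)*(-638 + L)) = sqrt(L + 2*L*(-638 + L)))
u(m(8, 24)) - a = sqrt((4 + 8*24)*(-1275 + 2*(4 + 8*24))) - 1*(-213193) = sqrt((4 + 192)*(-1275 + 2*(4 + 192))) + 213193 = sqrt(196*(-1275 + 2*196)) + 213193 = sqrt(196*(-1275 + 392)) + 213193 = sqrt(196*(-883)) + 213193 = sqrt(-173068) + 213193 = 14*I*sqrt(883) + 213193 = 213193 + 14*I*sqrt(883)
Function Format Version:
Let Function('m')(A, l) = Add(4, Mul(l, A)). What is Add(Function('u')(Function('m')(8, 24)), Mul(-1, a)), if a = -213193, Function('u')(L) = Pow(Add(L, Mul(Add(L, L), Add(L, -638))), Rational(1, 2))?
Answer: Add(213193, Mul(14, I, Pow(883, Rational(1, 2)))) ≈ Add(2.1319e+5, Mul(416.01, I))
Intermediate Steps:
Function('m')(A, l) = Add(4, Mul(A, l))
Function('u')(L) = Pow(Add(L, Mul(2, L, Add(-638, L))), Rational(1, 2)) (Function('u')(L) = Pow(Add(L, Mul(Mul(2, L), Add(-638, L))), Rational(1, 2)) = Pow(Add(L, Mul(2, L, Add(-638, L))), Rational(1, 2)))
Add(Function('u')(Function('m')(8, 24)), Mul(-1, a)) = Add(Pow(Mul(Add(4, Mul(8, 24)), Add(-1275, Mul(2, Add(4, Mul(8, 24))))), Rational(1, 2)), Mul(-1, -213193)) = Add(Pow(Mul(Add(4, 192), Add(-1275, Mul(2, Add(4, 192)))), Rational(1, 2)), 213193) = Add(Pow(Mul(196, Add(-1275, Mul(2, 196))), Rational(1, 2)), 213193) = Add(Pow(Mul(196, Add(-1275, 392)), Rational(1, 2)), 213193) = Add(Pow(Mul(196, -883), Rational(1, 2)), 213193) = Add(Pow(-173068, Rational(1, 2)), 213193) = Add(Mul(14, I, Pow(883, Rational(1, 2))), 213193) = Add(213193, Mul(14, I, Pow(883, Rational(1, 2))))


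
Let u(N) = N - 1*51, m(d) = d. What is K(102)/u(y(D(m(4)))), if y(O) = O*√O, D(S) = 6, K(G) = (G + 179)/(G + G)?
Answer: -281/9540 - 281*√6/81090 ≈ -0.037943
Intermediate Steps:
K(G) = (179 + G)/(2*G) (K(G) = (179 + G)/((2*G)) = (179 + G)*(1/(2*G)) = (179 + G)/(2*G))
y(O) = O^(3/2)
u(N) = -51 + N (u(N) = N - 51 = -51 + N)
K(102)/u(y(D(m(4)))) = ((½)*(179 + 102)/102)/(-51 + 6^(3/2)) = ((½)*(1/102)*281)/(-51 + 6*√6) = 281/(204*(-51 + 6*√6))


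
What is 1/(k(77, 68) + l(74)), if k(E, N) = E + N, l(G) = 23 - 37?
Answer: 1/131 ≈ 0.0076336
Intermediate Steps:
l(G) = -14
1/(k(77, 68) + l(74)) = 1/((77 + 68) - 14) = 1/(145 - 14) = 1/131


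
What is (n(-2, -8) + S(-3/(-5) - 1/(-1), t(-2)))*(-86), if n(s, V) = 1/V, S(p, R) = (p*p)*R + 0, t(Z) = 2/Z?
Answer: 23091/100 ≈ 230.91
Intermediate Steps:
S(p, R) = R*p**2 (S(p, R) = p**2*R + 0 = R*p**2 + 0 = R*p**2)
(n(-2, -8) + S(-3/(-5) - 1/(-1), t(-2)))*(-86) = (1/(-8) + (2/(-2))*(-3/(-5) - 1/(-1))**2)*(-86) = (-1/8 + (2*(-1/2))*(-3*(-1/5) - 1*(-1))**2)*(-86) = (-1/8 - (3/5 + 1)**2)*(-86) = (-1/8 - (8/5)**2)*(-86) = (-1/8 - 1*64/25)*(-86) = (-1/8 - 64/25)*(-86) = -537/200*(-86) = 23091/100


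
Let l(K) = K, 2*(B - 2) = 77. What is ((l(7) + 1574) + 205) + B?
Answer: 3653/2 ≈ 1826.5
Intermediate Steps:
B = 81/2 (B = 2 + (½)*77 = 2 + 77/2 = 81/2 ≈ 40.500)
((l(7) + 1574) + 205) + B = ((7 + 1574) + 205) + 81/2 = (1581 + 205) + 81/2 = 1786 + 81/2 = 3653/2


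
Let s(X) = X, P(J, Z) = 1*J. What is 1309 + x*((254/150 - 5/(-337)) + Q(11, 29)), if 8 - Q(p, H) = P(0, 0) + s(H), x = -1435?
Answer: 146558482/5055 ≈ 28993.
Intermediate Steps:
P(J, Z) = J
Q(p, H) = 8 - H (Q(p, H) = 8 - (0 + H) = 8 - H)
1309 + x*((254/150 - 5/(-337)) + Q(11, 29)) = 1309 - 1435*((254/150 - 5/(-337)) + (8 - 1*29)) = 1309 - 1435*((254*(1/150) - 5*(-1/337)) + (8 - 29)) = 1309 - 1435*((127/75 + 5/337) - 21) = 1309 - 1435*(43174/25275 - 21) = 1309 - 1435*(-487601/25275) = 1309 + 139941487/5055 = 146558482/5055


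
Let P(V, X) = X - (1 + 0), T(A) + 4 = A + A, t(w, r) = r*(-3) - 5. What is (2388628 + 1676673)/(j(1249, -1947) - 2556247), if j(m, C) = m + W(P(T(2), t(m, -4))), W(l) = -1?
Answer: -4065301/2554999 ≈ -1.5911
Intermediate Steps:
t(w, r) = -5 - 3*r (t(w, r) = -3*r - 5 = -5 - 3*r)
T(A) = -4 + 2*A (T(A) = -4 + (A + A) = -4 + 2*A)
P(V, X) = -1 + X (P(V, X) = X - 1*1 = X - 1 = -1 + X)
j(m, C) = -1 + m (j(m, C) = m - 1 = -1 + m)
(2388628 + 1676673)/(j(1249, -1947) - 2556247) = (2388628 + 1676673)/((-1 + 1249) - 2556247) = 4065301/(1248 - 2556247) = 4065301/(-2554999) = 4065301*(-1/2554999) = -4065301/2554999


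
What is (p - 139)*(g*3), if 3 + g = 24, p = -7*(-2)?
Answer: -7875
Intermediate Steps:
p = 14
g = 21 (g = -3 + 24 = 21)
(p - 139)*(g*3) = (14 - 139)*(21*3) = -125*63 = -7875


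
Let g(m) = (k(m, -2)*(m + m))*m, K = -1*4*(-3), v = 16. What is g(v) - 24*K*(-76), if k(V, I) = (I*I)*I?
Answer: 17792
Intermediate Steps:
k(V, I) = I³ (k(V, I) = I²*I = I³)
K = 12 (K = -4*(-3) = 12)
g(m) = -16*m² (g(m) = ((-2)³*(m + m))*m = (-16*m)*m = -16*m²)
g(v) - 24*K*(-76) = -16*16² - 24*12*(-76) = -16*256 - 288*(-76) = -4096 + 21888 = 17792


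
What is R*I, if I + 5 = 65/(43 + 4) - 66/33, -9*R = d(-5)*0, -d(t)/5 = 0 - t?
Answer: 0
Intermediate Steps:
d(t) = 5*t (d(t) = -5*(0 - t) = -(-5)*t = 5*t)
R = 0 (R = -5*(-5)*0/9 = -(-25)*0/9 = -1/9*0 = 0)
I = -264/47 (I = -5 + (65/(43 + 4) - 66/33) = -5 + (65/47 - 66*1/33) = -5 + (65*(1/47) - 2) = -5 + (65/47 - 2) = -5 - 29/47 = -264/47 ≈ -5.6170)
R*I = 0*(-264/47) = 0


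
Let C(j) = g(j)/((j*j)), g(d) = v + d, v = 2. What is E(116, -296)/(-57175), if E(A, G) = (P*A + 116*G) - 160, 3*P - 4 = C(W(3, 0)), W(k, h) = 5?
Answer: 2574788/4288125 ≈ 0.60045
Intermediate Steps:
g(d) = 2 + d
C(j) = (2 + j)/j**2 (C(j) = (2 + j)/((j*j)) = (2 + j)/(j**2) = (2 + j)/j**2)
P = 107/75 (P = 4/3 + ((2 + 5)/5**2)/3 = 4/3 + ((1/25)*7)/3 = 4/3 + (1/3)*(7/25) = 4/3 + 7/75 = 107/75 ≈ 1.4267)
E(A, G) = -160 + 116*G + 107*A/75 (E(A, G) = (107*A/75 + 116*G) - 160 = (116*G + 107*A/75) - 160 = -160 + 116*G + 107*A/75)
E(116, -296)/(-57175) = (-160 + 116*(-296) + (107/75)*116)/(-57175) = (-160 - 34336 + 12412/75)*(-1/57175) = -2574788/75*(-1/57175) = 2574788/4288125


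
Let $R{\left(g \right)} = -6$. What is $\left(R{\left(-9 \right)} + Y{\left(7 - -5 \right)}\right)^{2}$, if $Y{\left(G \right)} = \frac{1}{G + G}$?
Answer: $\frac{20449}{576} \approx 35.502$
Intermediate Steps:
$Y{\left(G \right)} = \frac{1}{2 G}$
$\left(R{\left(-9 \right)} + Y{\left(7 - -5 \right)}\right)^{2} = \left(-6 + \frac{1}{2 \left(7 - -5\right)}\right)^{2} = \left(-6 + \frac{1}{2 \left(7 + 5\right)}\right)^{2} = \left(-6 + \frac{1}{2 \cdot 12}\right)^{2} = \left(-6 + \frac{1}{2} \cdot \frac{1}{12}\right)^{2} = \left(-6 + \frac{1}{24}\right)^{2} = \left(- \frac{143}{24}\right)^{2} = \frac{20449}{576}$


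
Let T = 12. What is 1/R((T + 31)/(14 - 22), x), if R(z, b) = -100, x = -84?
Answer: -1/100 ≈ -0.010000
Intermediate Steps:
1/R((T + 31)/(14 - 22), x) = 1/(-100) = -1/100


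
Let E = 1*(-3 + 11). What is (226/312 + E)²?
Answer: 1852321/24336 ≈ 76.114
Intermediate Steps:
E = 8 (E = 1*8 = 8)
(226/312 + E)² = (226/312 + 8)² = (226*(1/312) + 8)² = (113/156 + 8)² = (1361/156)² = 1852321/24336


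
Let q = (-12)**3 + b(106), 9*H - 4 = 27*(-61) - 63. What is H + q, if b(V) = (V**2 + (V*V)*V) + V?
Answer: 10803964/9 ≈ 1.2004e+6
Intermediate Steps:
b(V) = V + V**2 + V**3 (b(V) = (V**2 + V**2*V) + V = (V**2 + V**3) + V = V + V**2 + V**3)
H = -1706/9 (H = 4/9 + (27*(-61) - 63)/9 = 4/9 + (-1647 - 63)/9 = 4/9 + (1/9)*(-1710) = 4/9 - 190 = -1706/9 ≈ -189.56)
q = 1200630 (q = (-12)**3 + 106*(1 + 106 + 106**2) = -1728 + 106*(1 + 106 + 11236) = -1728 + 106*11343 = -1728 + 1202358 = 1200630)
H + q = -1706/9 + 1200630 = 10803964/9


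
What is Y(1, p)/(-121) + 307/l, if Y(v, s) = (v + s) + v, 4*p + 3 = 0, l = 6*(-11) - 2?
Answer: -9308/2057 ≈ -4.5250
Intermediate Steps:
l = -68 (l = -66 - 2 = -68)
p = -¾ (p = -¾ + (¼)*0 = -¾ + 0 = -¾ ≈ -0.75000)
Y(v, s) = s + 2*v (Y(v, s) = (s + v) + v = s + 2*v)
Y(1, p)/(-121) + 307/l = (-¾ + 2*1)/(-121) + 307/(-68) = (-¾ + 2)*(-1/121) + 307*(-1/68) = (5/4)*(-1/121) - 307/68 = -5/484 - 307/68 = -9308/2057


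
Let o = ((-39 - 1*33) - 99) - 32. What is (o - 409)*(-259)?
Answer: 158508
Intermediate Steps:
o = -203 (o = ((-39 - 33) - 99) - 32 = (-72 - 99) - 32 = -171 - 32 = -203)
(o - 409)*(-259) = (-203 - 409)*(-259) = -612*(-259) = 158508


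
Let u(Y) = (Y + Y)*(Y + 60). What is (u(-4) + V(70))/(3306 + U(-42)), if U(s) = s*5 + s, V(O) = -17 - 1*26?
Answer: -491/3054 ≈ -0.16077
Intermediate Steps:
V(O) = -43 (V(O) = -17 - 26 = -43)
u(Y) = 2*Y*(60 + Y) (u(Y) = (2*Y)*(60 + Y) = 2*Y*(60 + Y))
U(s) = 6*s (U(s) = 5*s + s = 6*s)
(u(-4) + V(70))/(3306 + U(-42)) = (2*(-4)*(60 - 4) - 43)/(3306 + 6*(-42)) = (2*(-4)*56 - 43)/(3306 - 252) = (-448 - 43)/3054 = -491*1/3054 = -491/3054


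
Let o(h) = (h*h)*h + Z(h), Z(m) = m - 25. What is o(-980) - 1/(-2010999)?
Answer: -1892738191861994/2010999 ≈ -9.4119e+8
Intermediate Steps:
Z(m) = -25 + m
o(h) = -25 + h + h³ (o(h) = (h*h)*h + (-25 + h) = h²*h + (-25 + h) = h³ + (-25 + h) = -25 + h + h³)
o(-980) - 1/(-2010999) = (-25 - 980 + (-980)³) - 1/(-2010999) = (-25 - 980 - 941192000) - 1*(-1/2010999) = -941193005 + 1/2010999 = -1892738191861994/2010999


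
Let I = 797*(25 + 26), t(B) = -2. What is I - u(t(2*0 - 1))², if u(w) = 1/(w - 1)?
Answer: 365822/9 ≈ 40647.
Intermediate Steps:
u(w) = 1/(-1 + w)
I = 40647 (I = 797*51 = 40647)
I - u(t(2*0 - 1))² = 40647 - (1/(-1 - 2))² = 40647 - (1/(-3))² = 40647 - (-⅓)² = 40647 - 1*⅑ = 40647 - ⅑ = 365822/9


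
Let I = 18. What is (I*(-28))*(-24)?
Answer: 12096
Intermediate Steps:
(I*(-28))*(-24) = (18*(-28))*(-24) = -504*(-24) = 12096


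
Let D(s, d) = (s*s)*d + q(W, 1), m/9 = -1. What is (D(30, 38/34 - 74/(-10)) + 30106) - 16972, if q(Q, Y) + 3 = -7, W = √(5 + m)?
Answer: 353428/17 ≈ 20790.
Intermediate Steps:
m = -9 (m = 9*(-1) = -9)
W = 2*I (W = √(5 - 9) = √(-4) = 2*I ≈ 2.0*I)
q(Q, Y) = -10 (q(Q, Y) = -3 - 7 = -10)
D(s, d) = -10 + d*s² (D(s, d) = (s*s)*d - 10 = s²*d - 10 = d*s² - 10 = -10 + d*s²)
(D(30, 38/34 - 74/(-10)) + 30106) - 16972 = ((-10 + (38/34 - 74/(-10))*30²) + 30106) - 16972 = ((-10 + (38*(1/34) - 74*(-⅒))*900) + 30106) - 16972 = ((-10 + (19/17 + 37/5)*900) + 30106) - 16972 = ((-10 + (724/85)*900) + 30106) - 16972 = ((-10 + 130320/17) + 30106) - 16972 = (130150/17 + 30106) - 16972 = 641952/17 - 16972 = 353428/17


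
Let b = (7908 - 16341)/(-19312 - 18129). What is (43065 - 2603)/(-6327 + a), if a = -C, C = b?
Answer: -757468871/118448820 ≈ -6.3949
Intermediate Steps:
b = 8433/37441 (b = -8433/(-37441) = -8433*(-1/37441) = 8433/37441 ≈ 0.22523)
C = 8433/37441 ≈ 0.22523
a = -8433/37441 (a = -1*8433/37441 = -8433/37441 ≈ -0.22523)
(43065 - 2603)/(-6327 + a) = (43065 - 2603)/(-6327 - 8433/37441) = 40462/(-236897640/37441) = 40462*(-37441/236897640) = -757468871/118448820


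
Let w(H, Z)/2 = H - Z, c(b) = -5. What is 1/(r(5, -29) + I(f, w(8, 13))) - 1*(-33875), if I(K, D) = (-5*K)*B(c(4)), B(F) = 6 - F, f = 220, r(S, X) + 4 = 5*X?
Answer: 414934874/12249 ≈ 33875.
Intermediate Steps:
r(S, X) = -4 + 5*X
w(H, Z) = -2*Z + 2*H (w(H, Z) = 2*(H - Z) = -2*Z + 2*H)
I(K, D) = -55*K (I(K, D) = (-5*K)*(6 - 1*(-5)) = (-5*K)*(6 + 5) = -5*K*11 = -55*K)
1/(r(5, -29) + I(f, w(8, 13))) - 1*(-33875) = 1/((-4 + 5*(-29)) - 55*220) - 1*(-33875) = 1/((-4 - 145) - 12100) + 33875 = 1/(-149 - 12100) + 33875 = 1/(-12249) + 33875 = -1/12249 + 33875 = 414934874/12249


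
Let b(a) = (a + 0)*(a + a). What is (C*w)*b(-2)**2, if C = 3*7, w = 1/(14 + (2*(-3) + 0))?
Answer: 168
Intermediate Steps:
b(a) = 2*a**2 (b(a) = a*(2*a) = 2*a**2)
w = 1/8 (w = 1/(14 + (-6 + 0)) = 1/(14 - 6) = 1/8 ≈ 0.12500)
C = 21
(C*w)*b(-2)**2 = (21*(1/8))*(2*(-2)**2)**2 = 21*(2*4)**2/8 = (21/8)*8**2 = (21/8)*64 = 168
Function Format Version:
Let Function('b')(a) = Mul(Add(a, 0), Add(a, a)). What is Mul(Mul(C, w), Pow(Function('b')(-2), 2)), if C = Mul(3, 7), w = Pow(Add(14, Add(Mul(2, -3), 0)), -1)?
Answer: 168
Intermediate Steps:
Function('b')(a) = Mul(2, Pow(a, 2)) (Function('b')(a) = Mul(a, Mul(2, a)) = Mul(2, Pow(a, 2)))
w = Rational(1, 8) (w = Pow(Add(14, Add(-6, 0)), -1) = Pow(Add(14, -6), -1) = Pow(8, -1) = Rational(1, 8) ≈ 0.12500)
C = 21
Mul(Mul(C, w), Pow(Function('b')(-2), 2)) = Mul(Mul(21, Rational(1, 8)), Pow(Mul(2, Pow(-2, 2)), 2)) = Mul(Rational(21, 8), Pow(Mul(2, 4), 2)) = Mul(Rational(21, 8), Pow(8, 2)) = Mul(Rational(21, 8), 64) = 168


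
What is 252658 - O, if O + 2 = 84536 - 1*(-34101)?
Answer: 134023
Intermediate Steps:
O = 118635 (O = -2 + (84536 - 1*(-34101)) = -2 + (84536 + 34101) = -2 + 118637 = 118635)
252658 - O = 252658 - 1*118635 = 252658 - 118635 = 134023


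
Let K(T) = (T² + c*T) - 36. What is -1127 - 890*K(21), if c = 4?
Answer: -436337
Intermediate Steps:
K(T) = -36 + T² + 4*T (K(T) = (T² + 4*T) - 36 = -36 + T² + 4*T)
-1127 - 890*K(21) = -1127 - 890*(-36 + 21² + 4*21) = -1127 - 890*(-36 + 441 + 84) = -1127 - 890*489 = -1127 - 435210 = -436337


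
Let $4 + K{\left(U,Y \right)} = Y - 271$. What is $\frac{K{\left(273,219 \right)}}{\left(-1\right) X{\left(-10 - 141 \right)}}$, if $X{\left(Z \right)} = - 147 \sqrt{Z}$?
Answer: $\frac{8 i \sqrt{151}}{3171} \approx 0.031001 i$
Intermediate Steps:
$K{\left(U,Y \right)} = -275 + Y$ ($K{\left(U,Y \right)} = -4 + \left(Y - 271\right) = -4 + \left(-271 + Y\right) = -275 + Y$)
$\frac{K{\left(273,219 \right)}}{\left(-1\right) X{\left(-10 - 141 \right)}} = \frac{-275 + 219}{\left(-1\right) \left(- 147 \sqrt{-10 - 141}\right)} = - \frac{56}{\left(-1\right) \left(- 147 \sqrt{-10 - 141}\right)} = - \frac{56}{\left(-1\right) \left(- 147 \sqrt{-151}\right)} = - \frac{56}{\left(-1\right) \left(- 147 i \sqrt{151}\right)} = - \frac{56}{147 i \sqrt{151}} = - 56 \left(- \frac{i \sqrt{151}}{22197}\right) = \frac{8 i \sqrt{151}}{3171}$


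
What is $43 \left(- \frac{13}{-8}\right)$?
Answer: $\frac{559}{8} \approx 69.875$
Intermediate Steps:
$43 \left(- \frac{13}{-8}\right) = 43 \left(\left(-13\right) \left(- \frac{1}{8}\right)\right) = 43 \cdot \frac{13}{8} = \frac{559}{8}$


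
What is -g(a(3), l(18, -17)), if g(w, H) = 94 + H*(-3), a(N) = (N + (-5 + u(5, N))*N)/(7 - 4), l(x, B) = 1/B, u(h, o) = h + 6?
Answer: -1601/17 ≈ -94.177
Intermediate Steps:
u(h, o) = 6 + h
a(N) = 7*N/3 (a(N) = (N + (-5 + (6 + 5))*N)/(7 - 4) = (N + (-5 + 11)*N)/3 = (N + 6*N)*(1/3) = (7*N)*(1/3) = 7*N/3)
g(w, H) = 94 - 3*H
-g(a(3), l(18, -17)) = -(94 - 3/(-17)) = -(94 - 3*(-1/17)) = -(94 + 3/17) = -1*1601/17 = -1601/17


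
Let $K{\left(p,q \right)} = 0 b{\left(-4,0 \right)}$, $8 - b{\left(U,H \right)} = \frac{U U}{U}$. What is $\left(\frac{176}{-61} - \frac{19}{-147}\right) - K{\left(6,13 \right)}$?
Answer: $- \frac{24713}{8967} \approx -2.756$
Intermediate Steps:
$b{\left(U,H \right)} = 8 - U$ ($b{\left(U,H \right)} = 8 - \frac{U U}{U} = 8 - \frac{U^{2}}{U} = 8 - U$)
$K{\left(p,q \right)} = 0$ ($K{\left(p,q \right)} = 0 \left(8 - -4\right) = 0 \left(8 + 4\right) = 0 \cdot 12 = 0$)
$\left(\frac{176}{-61} - \frac{19}{-147}\right) - K{\left(6,13 \right)} = \left(\frac{176}{-61} - \frac{19}{-147}\right) - 0 = \left(176 \left(- \frac{1}{61}\right) - - \frac{19}{147}\right) + 0 = \left(- \frac{176}{61} + \frac{19}{147}\right) + 0 = - \frac{24713}{8967} + 0 = - \frac{24713}{8967}$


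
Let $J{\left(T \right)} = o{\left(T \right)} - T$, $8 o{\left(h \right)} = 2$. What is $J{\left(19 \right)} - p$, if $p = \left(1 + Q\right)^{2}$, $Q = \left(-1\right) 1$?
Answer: $- \frac{75}{4} \approx -18.75$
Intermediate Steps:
$Q = -1$
$o{\left(h \right)} = \frac{1}{4}$ ($o{\left(h \right)} = \frac{1}{8} \cdot 2 = \frac{1}{4}$)
$p = 0$ ($p = \left(1 - 1\right)^{2} = 0^{2} = 0$)
$J{\left(T \right)} = \frac{1}{4} - T$
$J{\left(19 \right)} - p = \left(\frac{1}{4} - 19\right) - 0 = \left(\frac{1}{4} - 19\right) + 0 = - \frac{75}{4} + 0 = - \frac{75}{4}$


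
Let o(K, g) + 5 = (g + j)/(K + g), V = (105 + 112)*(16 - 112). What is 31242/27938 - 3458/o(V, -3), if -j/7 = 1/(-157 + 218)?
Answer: 12298305388011/17753160193 ≈ 692.74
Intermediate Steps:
V = -20832 (V = 217*(-96) = -20832)
j = -7/61 (j = -7/(-157 + 218) = -7/61 ≈ -0.11475)
o(K, g) = -5 + (-7/61 + g)/(K + g) (o(K, g) = -5 + (g - 7/61)/(K + g) = -5 + (-7/61 + g)/(K + g))
31242/27938 - 3458/o(V, -3) = 31242/27938 - 3458*(-20832 - 3)/(-7/61 - 5*(-20832) - 4*(-3)) = 31242*(1/27938) - 3458*(-20835/(-7/61 + 104160 + 12)) = 15621/13969 - 3458/((-1/20835*6354485/61)) = 15621/13969 - 3458/(-1270897/254187) = 15621/13969 - 3458*(-254187/1270897) = 15621/13969 + 878978646/1270897 = 12298305388011/17753160193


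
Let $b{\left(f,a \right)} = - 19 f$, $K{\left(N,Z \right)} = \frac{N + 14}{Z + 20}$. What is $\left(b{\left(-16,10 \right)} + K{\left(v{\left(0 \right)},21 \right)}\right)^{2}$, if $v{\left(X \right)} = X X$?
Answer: $\frac{155700484}{1681} \approx 92624.0$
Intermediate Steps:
$v{\left(X \right)} = X^{2}$
$K{\left(N,Z \right)} = \frac{14 + N}{20 + Z}$
$\left(b{\left(-16,10 \right)} + K{\left(v{\left(0 \right)},21 \right)}\right)^{2} = \left(\left(-19\right) \left(-16\right) + \frac{14 + 0^{2}}{20 + 21}\right)^{2} = \left(304 + \frac{14 + 0}{41}\right)^{2} = \left(304 + \frac{1}{41} \cdot 14\right)^{2} = \left(304 + \frac{14}{41}\right)^{2} = \left(\frac{12478}{41}\right)^{2} = \frac{155700484}{1681}$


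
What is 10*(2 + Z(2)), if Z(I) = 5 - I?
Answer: 50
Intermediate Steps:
10*(2 + Z(2)) = 10*(2 + (5 - 1*2)) = 10*(2 + (5 - 2)) = 10*(2 + 3) = 10*5 = 50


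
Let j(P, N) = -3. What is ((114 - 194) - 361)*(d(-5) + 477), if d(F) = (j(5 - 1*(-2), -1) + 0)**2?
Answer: -214326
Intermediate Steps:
d(F) = 9 (d(F) = (-3 + 0)**2 = (-3)**2 = 9)
((114 - 194) - 361)*(d(-5) + 477) = ((114 - 194) - 361)*(9 + 477) = (-80 - 361)*486 = -441*486 = -214326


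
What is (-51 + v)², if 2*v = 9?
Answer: 8649/4 ≈ 2162.3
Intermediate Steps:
v = 9/2 (v = (½)*9 = 9/2 ≈ 4.5000)
(-51 + v)² = (-51 + 9/2)² = (-93/2)² = 8649/4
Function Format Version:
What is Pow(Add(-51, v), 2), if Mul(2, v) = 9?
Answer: Rational(8649, 4) ≈ 2162.3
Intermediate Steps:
v = Rational(9, 2) (v = Mul(Rational(1, 2), 9) = Rational(9, 2) ≈ 4.5000)
Pow(Add(-51, v), 2) = Pow(Add(-51, Rational(9, 2)), 2) = Pow(Rational(-93, 2), 2) = Rational(8649, 4)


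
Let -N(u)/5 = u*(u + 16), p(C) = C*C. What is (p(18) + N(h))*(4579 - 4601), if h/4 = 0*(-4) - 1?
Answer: -12408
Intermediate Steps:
p(C) = C²
h = -4 (h = 4*(0*(-4) - 1) = 4*(0 - 1) = 4*(-1) = -4)
N(u) = -5*u*(16 + u) (N(u) = -5*u*(u + 16) = -5*u*(16 + u))
(p(18) + N(h))*(4579 - 4601) = (18² - 5*(-4)*(16 - 4))*(4579 - 4601) = (324 - 5*(-4)*12)*(-22) = (324 + 240)*(-22) = 564*(-22) = -12408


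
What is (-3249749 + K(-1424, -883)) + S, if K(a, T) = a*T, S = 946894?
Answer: -1045463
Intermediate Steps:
K(a, T) = T*a
(-3249749 + K(-1424, -883)) + S = (-3249749 - 883*(-1424)) + 946894 = (-3249749 + 1257392) + 946894 = -1992357 + 946894 = -1045463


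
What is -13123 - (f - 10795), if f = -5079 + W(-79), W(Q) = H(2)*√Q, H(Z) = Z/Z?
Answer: 2751 - I*√79 ≈ 2751.0 - 8.8882*I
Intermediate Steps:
H(Z) = 1
W(Q) = √Q (W(Q) = 1*√Q = √Q)
f = -5079 + I*√79 (f = -5079 + √(-79) = -5079 + I*√79 ≈ -5079.0 + 8.8882*I)
-13123 - (f - 10795) = -13123 - ((-5079 + I*√79) - 10795) = -13123 - (-15874 + I*√79) = -13123 + (15874 - I*√79) = 2751 - I*√79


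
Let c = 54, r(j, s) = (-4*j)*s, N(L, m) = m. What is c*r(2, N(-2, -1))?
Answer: 432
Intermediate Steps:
r(j, s) = -4*j*s
c*r(2, N(-2, -1)) = 54*(-4*2*(-1)) = 54*8 = 432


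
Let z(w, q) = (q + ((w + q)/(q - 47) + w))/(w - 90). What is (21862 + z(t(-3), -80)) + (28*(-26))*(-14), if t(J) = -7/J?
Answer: 1070665012/33401 ≈ 32055.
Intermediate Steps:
z(w, q) = (q + w + (q + w)/(-47 + q))/(-90 + w) (z(w, q) = (q + ((q + w)/(-47 + q) + w))/(-90 + w) = (q + (w + (q + w)/(-47 + q)))/(-90 + w) = (q + w + (q + w)/(-47 + q))/(-90 + w))
(21862 + z(t(-3), -80)) + (28*(-26))*(-14) = (21862 + ((-80)² - 46*(-80) - (-322)/(-3) - (-560)/(-3))/(4230 - 90*(-80) - (-329)/(-3) - (-560)/(-3))) + (28*(-26))*(-14) = (21862 + (6400 + 3680 - (-322)*(-1)/3 - (-560)*(-1)/3)/(4230 + 7200 - (-329)*(-1)/3 - (-560)*(-1)/3)) - 728*(-14) = (21862 + (6400 + 3680 - 46*7/3 - 80*7/3)/(4230 + 7200 - 47*7/3 - 80*7/3)) + 10192 = (21862 + (6400 + 3680 - 322/3 - 560/3)/(4230 + 7200 - 329/3 - 560/3)) + 10192 = (21862 + 9786/(33401/3)) + 10192 = (21862 + (3/33401)*9786) + 10192 = (21862 + 29358/33401) + 10192 = 730242020/33401 + 10192 = 1070665012/33401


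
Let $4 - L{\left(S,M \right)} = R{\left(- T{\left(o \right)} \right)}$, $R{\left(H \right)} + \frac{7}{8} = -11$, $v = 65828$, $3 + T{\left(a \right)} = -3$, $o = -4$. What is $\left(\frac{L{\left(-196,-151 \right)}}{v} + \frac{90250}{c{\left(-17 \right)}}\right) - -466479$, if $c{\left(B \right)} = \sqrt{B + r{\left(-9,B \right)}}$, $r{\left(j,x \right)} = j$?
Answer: $\frac{245659037023}{526624} - \frac{45125 i \sqrt{26}}{13} \approx 4.6648 \cdot 10^{5} - 17699.0 i$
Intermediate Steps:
$T{\left(a \right)} = -6$ ($T{\left(a \right)} = -3 - 3 = -6$)
$R{\left(H \right)} = - \frac{95}{8}$ ($R{\left(H \right)} = - \frac{7}{8} - 11 = - \frac{95}{8}$)
$L{\left(S,M \right)} = \frac{127}{8}$ ($L{\left(S,M \right)} = 4 - - \frac{95}{8} = 4 + \frac{95}{8} = \frac{127}{8}$)
$c{\left(B \right)} = \sqrt{-9 + B}$ ($c{\left(B \right)} = \sqrt{B - 9} = \sqrt{-9 + B}$)
$\left(\frac{L{\left(-196,-151 \right)}}{v} + \frac{90250}{c{\left(-17 \right)}}\right) - -466479 = \left(\frac{127}{8 \cdot 65828} + \frac{90250}{\sqrt{-9 - 17}}\right) - -466479 = \left(\frac{127}{8} \cdot \frac{1}{65828} + \frac{90250}{\sqrt{-26}}\right) + 466479 = \left(\frac{127}{526624} + \frac{90250}{i \sqrt{26}}\right) + 466479 = \left(\frac{127}{526624} + 90250 \left(- \frac{i \sqrt{26}}{26}\right)\right) + 466479 = \left(\frac{127}{526624} - \frac{45125 i \sqrt{26}}{13}\right) + 466479 = \frac{245659037023}{526624} - \frac{45125 i \sqrt{26}}{13}$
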